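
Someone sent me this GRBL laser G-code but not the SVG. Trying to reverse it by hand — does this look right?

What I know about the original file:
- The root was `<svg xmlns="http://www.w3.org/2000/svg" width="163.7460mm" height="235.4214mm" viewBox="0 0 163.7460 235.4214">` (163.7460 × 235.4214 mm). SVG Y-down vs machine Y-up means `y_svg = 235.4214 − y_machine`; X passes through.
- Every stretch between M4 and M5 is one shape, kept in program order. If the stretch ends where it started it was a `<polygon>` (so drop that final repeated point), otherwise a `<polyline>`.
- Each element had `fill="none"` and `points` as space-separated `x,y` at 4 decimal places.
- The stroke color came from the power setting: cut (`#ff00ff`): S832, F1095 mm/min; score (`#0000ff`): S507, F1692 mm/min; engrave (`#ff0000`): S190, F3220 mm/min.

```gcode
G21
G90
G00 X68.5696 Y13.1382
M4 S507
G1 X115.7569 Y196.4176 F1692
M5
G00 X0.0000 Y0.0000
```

<svg xmlns="http://www.w3.org/2000/svg" width="163.7460mm" height="235.4214mm" viewBox="0 0 163.7460 235.4214">
  <polyline points="68.5696,222.2832 115.7569,39.0038" fill="none" stroke="#0000ff"/>
</svg>

Machine Y-up, SVG Y-down with viewBox height 235.4214, so y_svg = 235.4214 − y_machine; X carries over. Every run uses S507, so all elements get stroke `#0000ff` (score).

Run 1: The run is open, so emit a `<polyline>` with points (Y-flipped): 68.5696,222.2832 115.7569,39.0038.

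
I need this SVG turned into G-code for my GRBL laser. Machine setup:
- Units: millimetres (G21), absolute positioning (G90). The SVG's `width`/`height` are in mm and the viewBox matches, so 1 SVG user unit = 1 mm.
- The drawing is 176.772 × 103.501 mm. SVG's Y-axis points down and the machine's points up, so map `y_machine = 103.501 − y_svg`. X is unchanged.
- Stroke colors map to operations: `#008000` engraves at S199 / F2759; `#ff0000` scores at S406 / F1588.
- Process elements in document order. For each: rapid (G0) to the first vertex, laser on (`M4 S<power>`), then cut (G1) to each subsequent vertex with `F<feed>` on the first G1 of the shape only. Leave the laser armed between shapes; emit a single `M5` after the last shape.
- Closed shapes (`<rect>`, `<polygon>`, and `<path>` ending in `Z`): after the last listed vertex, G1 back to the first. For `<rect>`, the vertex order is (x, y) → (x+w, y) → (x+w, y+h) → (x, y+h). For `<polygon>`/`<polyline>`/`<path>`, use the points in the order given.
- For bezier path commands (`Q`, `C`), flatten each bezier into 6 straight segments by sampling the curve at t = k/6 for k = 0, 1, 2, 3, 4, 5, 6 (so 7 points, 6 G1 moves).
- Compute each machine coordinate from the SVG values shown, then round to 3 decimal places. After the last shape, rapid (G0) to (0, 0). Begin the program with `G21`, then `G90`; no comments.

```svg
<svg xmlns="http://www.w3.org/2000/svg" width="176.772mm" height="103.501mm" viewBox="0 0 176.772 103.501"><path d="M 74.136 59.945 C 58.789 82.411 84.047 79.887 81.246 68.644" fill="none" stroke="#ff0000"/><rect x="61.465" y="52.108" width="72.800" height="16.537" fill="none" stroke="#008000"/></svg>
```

Since the viewBox matches the mm dimensions, user units are millimetres directly. The only transform is the Y-flip y_m = 103.501 − y_svg.

Shape 1 is a cubic bezier drawn with `<path>`. Its stroke #ff0000 means score at S406, F1588. After flipping Y the toolpath is (74.136,43.556) → (69.528,34.330) → (69.781,28.817) → (72.986,26.566) → (77.237,27.123) → (80.626,30.037) → (81.246,34.857).

Shape 2 is a rectangle drawn with `<rect>`. Its stroke #008000 means engrave at S199, F2759. After flipping Y the toolpath is (61.465,51.393) → (134.265,51.393) → (134.265,34.856) → (61.465,34.856) → (61.465,51.393), returning to the start.

G21
G90
G0 X74.136 Y43.556
M4 S406
G1 X69.528 Y34.330 F1588
G1 X69.781 Y28.817
G1 X72.986 Y26.566
G1 X77.237 Y27.123
G1 X80.626 Y30.037
G1 X81.246 Y34.857
G0 X61.465 Y51.393
M4 S199
G1 X134.265 Y51.393 F2759
G1 X134.265 Y34.856
G1 X61.465 Y34.856
G1 X61.465 Y51.393
M5
G0 X0.000 Y0.000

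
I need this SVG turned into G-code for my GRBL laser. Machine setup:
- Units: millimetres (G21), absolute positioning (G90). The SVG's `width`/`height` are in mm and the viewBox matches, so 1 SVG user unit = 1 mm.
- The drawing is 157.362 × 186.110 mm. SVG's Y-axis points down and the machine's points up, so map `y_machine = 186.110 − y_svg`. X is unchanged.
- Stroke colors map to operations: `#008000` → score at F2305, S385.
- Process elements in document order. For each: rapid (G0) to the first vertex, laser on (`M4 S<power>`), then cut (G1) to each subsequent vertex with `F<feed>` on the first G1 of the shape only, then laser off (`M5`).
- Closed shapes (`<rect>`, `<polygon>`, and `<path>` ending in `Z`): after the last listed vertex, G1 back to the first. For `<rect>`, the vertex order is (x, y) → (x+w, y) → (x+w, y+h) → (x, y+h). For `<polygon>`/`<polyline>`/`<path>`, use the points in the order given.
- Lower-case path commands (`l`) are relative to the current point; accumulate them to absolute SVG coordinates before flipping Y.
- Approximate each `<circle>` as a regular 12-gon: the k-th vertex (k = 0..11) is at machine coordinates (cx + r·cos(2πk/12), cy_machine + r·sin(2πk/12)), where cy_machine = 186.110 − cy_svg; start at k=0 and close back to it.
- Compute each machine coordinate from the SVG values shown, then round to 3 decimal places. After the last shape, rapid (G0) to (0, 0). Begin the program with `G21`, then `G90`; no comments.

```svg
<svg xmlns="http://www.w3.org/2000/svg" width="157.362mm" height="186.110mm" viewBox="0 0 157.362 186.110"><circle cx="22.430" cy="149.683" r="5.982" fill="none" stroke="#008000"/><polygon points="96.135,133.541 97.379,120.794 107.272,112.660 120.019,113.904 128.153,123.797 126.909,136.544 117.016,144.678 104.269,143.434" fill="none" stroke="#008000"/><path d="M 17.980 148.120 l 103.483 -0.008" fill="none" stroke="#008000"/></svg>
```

G21
G90
G0 X28.412 Y36.427
M4 S385
G1 X27.611 Y39.418 F2305
G1 X25.421 Y41.608
G1 X22.430 Y42.409
G1 X19.439 Y41.608
G1 X17.249 Y39.418
G1 X16.448 Y36.427
G1 X17.249 Y33.436
G1 X19.439 Y31.246
G1 X22.430 Y30.445
G1 X25.421 Y31.246
G1 X27.611 Y33.436
G1 X28.412 Y36.427
M5
G0 X96.135 Y52.569
M4 S385
G1 X97.379 Y65.316 F2305
G1 X107.272 Y73.450
G1 X120.019 Y72.206
G1 X128.153 Y62.313
G1 X126.909 Y49.566
G1 X117.016 Y41.432
G1 X104.269 Y42.676
G1 X96.135 Y52.569
M5
G0 X17.980 Y37.990
M4 S385
G1 X121.463 Y37.998 F2305
M5
G0 X0.000 Y0.000

Since the viewBox matches the mm dimensions, user units are millimetres directly. The only transform is the Y-flip y_m = 186.110 − y_svg.

Shape 1 is a circle drawn with `<circle>`. Its stroke #008000 means score at S385, F2305. After flipping Y the toolpath is (28.412,36.427) → (27.611,39.418) → (25.421,41.608) → (22.430,42.409) → (19.439,41.608) → (17.249,39.418) → (16.448,36.427) → (17.249,33.436) → (19.439,31.246) → (22.430,30.445) → (25.421,31.246) → (27.611,33.436) → (28.412,36.427), returning to the start.

Shape 2 is a regular polygon drawn with `<polygon>`. Its stroke #008000 means score at S385, F2305. After flipping Y the toolpath is (96.135,52.569) → (97.379,65.316) → (107.272,73.450) → (120.019,72.206) → (128.153,62.313) → (126.909,49.566) → (117.016,41.432) → (104.269,42.676) → (96.135,52.569), returning to the start.

Shape 3 is a line segment drawn with `<path>`. Its stroke #008000 means score at S385, F2305. After flipping Y the toolpath is (17.980,37.990) → (121.463,37.998).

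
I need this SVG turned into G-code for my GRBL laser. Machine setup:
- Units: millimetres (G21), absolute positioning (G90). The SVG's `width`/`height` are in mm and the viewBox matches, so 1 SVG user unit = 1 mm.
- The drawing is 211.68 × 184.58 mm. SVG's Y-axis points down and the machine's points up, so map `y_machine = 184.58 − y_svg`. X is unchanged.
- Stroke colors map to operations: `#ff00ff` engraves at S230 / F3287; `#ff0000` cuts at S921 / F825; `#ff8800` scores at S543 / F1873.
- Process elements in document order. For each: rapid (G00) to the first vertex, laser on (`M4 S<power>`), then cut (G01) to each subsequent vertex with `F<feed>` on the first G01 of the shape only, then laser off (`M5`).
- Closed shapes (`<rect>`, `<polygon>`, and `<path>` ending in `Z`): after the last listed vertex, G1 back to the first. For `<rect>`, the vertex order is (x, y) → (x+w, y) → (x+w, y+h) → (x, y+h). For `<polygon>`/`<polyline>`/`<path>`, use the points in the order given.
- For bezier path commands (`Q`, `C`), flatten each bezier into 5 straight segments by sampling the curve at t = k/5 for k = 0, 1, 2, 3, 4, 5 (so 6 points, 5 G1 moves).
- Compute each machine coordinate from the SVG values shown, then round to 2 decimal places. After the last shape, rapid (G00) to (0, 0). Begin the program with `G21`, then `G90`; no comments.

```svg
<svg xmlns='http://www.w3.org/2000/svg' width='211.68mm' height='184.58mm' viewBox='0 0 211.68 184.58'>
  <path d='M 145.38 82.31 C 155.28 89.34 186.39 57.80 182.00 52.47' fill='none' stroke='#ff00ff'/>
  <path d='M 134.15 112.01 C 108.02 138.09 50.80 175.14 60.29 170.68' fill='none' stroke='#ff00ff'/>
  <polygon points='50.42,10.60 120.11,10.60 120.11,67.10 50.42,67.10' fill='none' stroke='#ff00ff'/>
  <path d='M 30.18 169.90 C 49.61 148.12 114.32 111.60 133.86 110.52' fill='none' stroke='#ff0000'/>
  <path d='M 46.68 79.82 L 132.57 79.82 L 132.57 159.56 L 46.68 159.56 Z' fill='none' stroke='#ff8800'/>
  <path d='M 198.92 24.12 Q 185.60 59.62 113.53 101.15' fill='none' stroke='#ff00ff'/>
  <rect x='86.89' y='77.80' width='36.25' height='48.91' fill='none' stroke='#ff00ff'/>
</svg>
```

viewBox `0 0 211.68 184.58` with mm width/height → 1 unit = 1 mm. Flip: y_m = 184.58 − y_svg.

**Shape 1** — `<path>` cubic bezier, stroke `#ff00ff` → engrave (S230, F3287). Control points (SVG): P0=(145.38,82.31), P1=(155.28,89.34), P2=(186.39,57.80), P3=(182.00,52.47); sampled at t=k/5. Machine vertices: (145.38,102.27) → (153.41,102.16) → (163.81,108.20) → (173.86,117.28) → (180.83,126.29) → (182.00,132.11). Open path.

**Shape 2** — `<path>` cubic bezier, stroke `#ff00ff` → engrave (S230, F3287). Control points (SVG): P0=(134.15,112.01), P1=(108.02,138.09), P2=(50.80,175.14), P3=(60.29,170.68); sampled at t=k/5. Machine vertices: (134.15,72.57) → (115.52,56.03) → (94.13,39.37) → (74.66,25.11) → (61.82,15.79) → (60.29,13.90). Open path.

**Shape 3** — `<polygon>` rectangle, stroke `#ff00ff` → engrave (S230, F3287). Machine vertices: (50.42,173.98) → (120.11,173.98) → (120.11,117.48) → (50.42,117.48) → (50.42,173.98). Closed: final G1 returns to the first vertex.

**Shape 4** — `<path>` cubic bezier, stroke `#ff0000` → cut (S921, F825). Control points (SVG): P0=(30.18,169.90), P1=(49.61,148.12), P2=(114.32,111.60), P3=(133.86,110.52); sampled at t=k/5. Machine vertices: (30.18,14.68) → (46.55,29.12) → (69.44,44.68) → (94.52,58.96) → (117.44,69.56) → (133.86,74.06). Open path.

**Shape 5** — `<path>` rectangle, stroke `#ff8800` → score (S543, F1873). Machine vertices: (46.68,104.76) → (132.57,104.76) → (132.57,25.02) → (46.68,25.02) → (46.68,104.76). Closed: final G1 returns to the first vertex.

**Shape 6** — `<path>` quadratic bezier, stroke `#ff00ff` → engrave (S230, F3287). Control points (SVG): P0=(198.92,24.12), P1=(185.60,59.62), P2=(113.53,101.15); sampled at t=k/5. Machine vertices: (198.92,160.46) → (191.24,146.02) → (178.86,131.10) → (161.79,115.69) → (140.01,99.80) → (113.53,83.43). Open path.

**Shape 7** — `<rect>` rectangle, stroke `#ff00ff` → engrave (S230, F3287). Machine vertices: (86.89,106.78) → (123.14,106.78) → (123.14,57.87) → (86.89,57.87) → (86.89,106.78). Closed: final G1 returns to the first vertex.

G21
G90
G00 X145.38 Y102.27
M4 S230
G01 X153.41 Y102.16 F3287
G01 X163.81 Y108.20
G01 X173.86 Y117.28
G01 X180.83 Y126.29
G01 X182.00 Y132.11
M5
G00 X134.15 Y72.57
M4 S230
G01 X115.52 Y56.03 F3287
G01 X94.13 Y39.37
G01 X74.66 Y25.11
G01 X61.82 Y15.79
G01 X60.29 Y13.90
M5
G00 X50.42 Y173.98
M4 S230
G01 X120.11 Y173.98 F3287
G01 X120.11 Y117.48
G01 X50.42 Y117.48
G01 X50.42 Y173.98
M5
G00 X30.18 Y14.68
M4 S921
G01 X46.55 Y29.12 F825
G01 X69.44 Y44.68
G01 X94.52 Y58.96
G01 X117.44 Y69.56
G01 X133.86 Y74.06
M5
G00 X46.68 Y104.76
M4 S543
G01 X132.57 Y104.76 F1873
G01 X132.57 Y25.02
G01 X46.68 Y25.02
G01 X46.68 Y104.76
M5
G00 X198.92 Y160.46
M4 S230
G01 X191.24 Y146.02 F3287
G01 X178.86 Y131.10
G01 X161.79 Y115.69
G01 X140.01 Y99.80
G01 X113.53 Y83.43
M5
G00 X86.89 Y106.78
M4 S230
G01 X123.14 Y106.78 F3287
G01 X123.14 Y57.87
G01 X86.89 Y57.87
G01 X86.89 Y106.78
M5
G00 X0.00 Y0.00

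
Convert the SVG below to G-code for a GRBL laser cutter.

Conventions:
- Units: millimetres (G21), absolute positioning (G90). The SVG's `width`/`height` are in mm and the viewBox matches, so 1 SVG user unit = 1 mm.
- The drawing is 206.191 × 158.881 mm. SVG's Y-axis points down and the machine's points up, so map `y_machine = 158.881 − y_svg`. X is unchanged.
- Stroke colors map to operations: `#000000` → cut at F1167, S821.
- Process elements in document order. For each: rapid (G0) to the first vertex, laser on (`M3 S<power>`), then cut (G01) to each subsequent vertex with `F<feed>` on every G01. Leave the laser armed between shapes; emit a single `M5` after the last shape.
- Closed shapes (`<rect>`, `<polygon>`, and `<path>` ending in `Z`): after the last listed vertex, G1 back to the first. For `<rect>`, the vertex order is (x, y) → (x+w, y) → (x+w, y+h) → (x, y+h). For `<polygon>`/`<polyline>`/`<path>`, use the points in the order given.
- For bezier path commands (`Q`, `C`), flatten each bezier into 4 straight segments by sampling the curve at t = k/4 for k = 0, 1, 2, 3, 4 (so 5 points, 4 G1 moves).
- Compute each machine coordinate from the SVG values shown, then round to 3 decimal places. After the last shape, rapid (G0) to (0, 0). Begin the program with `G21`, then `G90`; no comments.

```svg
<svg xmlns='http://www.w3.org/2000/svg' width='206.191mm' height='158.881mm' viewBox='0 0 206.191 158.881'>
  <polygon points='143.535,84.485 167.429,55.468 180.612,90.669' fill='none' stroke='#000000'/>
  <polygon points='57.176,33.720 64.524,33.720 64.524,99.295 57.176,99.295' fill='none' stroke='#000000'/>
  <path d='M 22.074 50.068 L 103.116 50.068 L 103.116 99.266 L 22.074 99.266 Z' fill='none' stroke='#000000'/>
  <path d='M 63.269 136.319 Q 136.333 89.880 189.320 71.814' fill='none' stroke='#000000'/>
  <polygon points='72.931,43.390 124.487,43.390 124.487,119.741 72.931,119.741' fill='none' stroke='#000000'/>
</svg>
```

G21
G90
G0 X143.535 Y74.396
M3 S821
G01 X167.429 Y103.413 F1167
G01 X180.612 Y68.212 F1167
G01 X143.535 Y74.396 F1167
G0 X57.176 Y125.161
M3 S821
G01 X64.524 Y125.161 F1167
G01 X64.524 Y59.586 F1167
G01 X57.176 Y59.586 F1167
G01 X57.176 Y125.161 F1167
G0 X22.074 Y108.813
M3 S821
G01 X103.116 Y108.813 F1167
G01 X103.116 Y59.615 F1167
G01 X22.074 Y59.615 F1167
G01 X22.074 Y108.813 F1167
G0 X63.269 Y22.562
M3 S821
G01 X98.546 Y44.008 F1167
G01 X131.314 Y61.908 F1167
G01 X161.572 Y76.261 F1167
G01 X189.320 Y87.067 F1167
G0 X72.931 Y115.491
M3 S821
G01 X124.487 Y115.491 F1167
G01 X124.487 Y39.140 F1167
G01 X72.931 Y39.140 F1167
G01 X72.931 Y115.491 F1167
M5
G0 X0.000 Y0.000

Since the viewBox matches the mm dimensions, user units are millimetres directly. The only transform is the Y-flip y_m = 158.881 − y_svg.

Shape 1 is a regular polygon drawn with `<polygon>`. Its stroke #000000 means cut at S821, F1167. After flipping Y the toolpath is (143.535,74.396) → (167.429,103.413) → (180.612,68.212) → (143.535,74.396), returning to the start.

Shape 2 is a rectangle drawn with `<polygon>`. Its stroke #000000 means cut at S821, F1167. After flipping Y the toolpath is (57.176,125.161) → (64.524,125.161) → (64.524,59.586) → (57.176,59.586) → (57.176,125.161), returning to the start.

Shape 3 is a rectangle drawn with `<path>`. Its stroke #000000 means cut at S821, F1167. After flipping Y the toolpath is (22.074,108.813) → (103.116,108.813) → (103.116,59.615) → (22.074,59.615) → (22.074,108.813), returning to the start.

Shape 4 is a quadratic bezier drawn with `<path>`. Its stroke #000000 means cut at S821, F1167. After flipping Y the toolpath is (63.269,22.562) → (98.546,44.008) → (131.314,61.908) → (161.572,76.261) → (189.320,87.067).

Shape 5 is a rectangle drawn with `<polygon>`. Its stroke #000000 means cut at S821, F1167. After flipping Y the toolpath is (72.931,115.491) → (124.487,115.491) → (124.487,39.140) → (72.931,39.140) → (72.931,115.491), returning to the start.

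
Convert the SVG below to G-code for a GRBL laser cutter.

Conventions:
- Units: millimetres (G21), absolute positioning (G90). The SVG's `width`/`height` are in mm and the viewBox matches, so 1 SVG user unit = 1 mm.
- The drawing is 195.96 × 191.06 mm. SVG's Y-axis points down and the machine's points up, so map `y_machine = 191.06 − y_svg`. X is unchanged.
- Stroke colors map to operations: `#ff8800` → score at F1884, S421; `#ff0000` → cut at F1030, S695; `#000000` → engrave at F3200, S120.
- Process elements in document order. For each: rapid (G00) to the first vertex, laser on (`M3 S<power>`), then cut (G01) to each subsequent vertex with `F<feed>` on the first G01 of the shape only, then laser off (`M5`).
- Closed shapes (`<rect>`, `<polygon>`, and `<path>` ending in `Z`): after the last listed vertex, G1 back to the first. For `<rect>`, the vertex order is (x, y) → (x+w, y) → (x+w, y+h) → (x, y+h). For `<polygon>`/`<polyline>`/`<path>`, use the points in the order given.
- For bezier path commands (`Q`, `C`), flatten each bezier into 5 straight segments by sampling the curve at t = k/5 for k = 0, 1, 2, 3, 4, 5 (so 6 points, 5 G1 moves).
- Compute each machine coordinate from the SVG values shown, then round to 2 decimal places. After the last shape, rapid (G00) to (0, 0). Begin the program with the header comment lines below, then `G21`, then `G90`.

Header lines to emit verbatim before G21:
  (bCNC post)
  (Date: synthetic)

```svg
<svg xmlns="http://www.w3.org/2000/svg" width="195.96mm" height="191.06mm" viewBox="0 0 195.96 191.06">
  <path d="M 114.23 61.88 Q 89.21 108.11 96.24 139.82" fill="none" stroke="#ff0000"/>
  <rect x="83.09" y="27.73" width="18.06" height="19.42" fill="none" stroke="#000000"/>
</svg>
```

Since the viewBox matches the mm dimensions, user units are millimetres directly. The only transform is the Y-flip y_m = 191.06 − y_svg.

Shape 1 is a quadratic bezier drawn with `<path>`. Its stroke #ff0000 means cut at S695, F1030. After flipping Y the toolpath is (114.23,129.18) → (105.50,111.27) → (99.34,94.52) → (95.74,78.93) → (94.71,64.50) → (96.24,51.24).

Shape 2 is a rectangle drawn with `<rect>`. Its stroke #000000 means engrave at S120, F3200. After flipping Y the toolpath is (83.09,163.33) → (101.15,163.33) → (101.15,143.91) → (83.09,143.91) → (83.09,163.33), returning to the start.

(bCNC post)
(Date: synthetic)
G21
G90
G00 X114.23 Y129.18
M3 S695
G01 X105.50 Y111.27 F1030
G01 X99.34 Y94.52
G01 X95.74 Y78.93
G01 X94.71 Y64.50
G01 X96.24 Y51.24
M5
G00 X83.09 Y163.33
M3 S120
G01 X101.15 Y163.33 F3200
G01 X101.15 Y143.91
G01 X83.09 Y143.91
G01 X83.09 Y163.33
M5
G00 X0.00 Y0.00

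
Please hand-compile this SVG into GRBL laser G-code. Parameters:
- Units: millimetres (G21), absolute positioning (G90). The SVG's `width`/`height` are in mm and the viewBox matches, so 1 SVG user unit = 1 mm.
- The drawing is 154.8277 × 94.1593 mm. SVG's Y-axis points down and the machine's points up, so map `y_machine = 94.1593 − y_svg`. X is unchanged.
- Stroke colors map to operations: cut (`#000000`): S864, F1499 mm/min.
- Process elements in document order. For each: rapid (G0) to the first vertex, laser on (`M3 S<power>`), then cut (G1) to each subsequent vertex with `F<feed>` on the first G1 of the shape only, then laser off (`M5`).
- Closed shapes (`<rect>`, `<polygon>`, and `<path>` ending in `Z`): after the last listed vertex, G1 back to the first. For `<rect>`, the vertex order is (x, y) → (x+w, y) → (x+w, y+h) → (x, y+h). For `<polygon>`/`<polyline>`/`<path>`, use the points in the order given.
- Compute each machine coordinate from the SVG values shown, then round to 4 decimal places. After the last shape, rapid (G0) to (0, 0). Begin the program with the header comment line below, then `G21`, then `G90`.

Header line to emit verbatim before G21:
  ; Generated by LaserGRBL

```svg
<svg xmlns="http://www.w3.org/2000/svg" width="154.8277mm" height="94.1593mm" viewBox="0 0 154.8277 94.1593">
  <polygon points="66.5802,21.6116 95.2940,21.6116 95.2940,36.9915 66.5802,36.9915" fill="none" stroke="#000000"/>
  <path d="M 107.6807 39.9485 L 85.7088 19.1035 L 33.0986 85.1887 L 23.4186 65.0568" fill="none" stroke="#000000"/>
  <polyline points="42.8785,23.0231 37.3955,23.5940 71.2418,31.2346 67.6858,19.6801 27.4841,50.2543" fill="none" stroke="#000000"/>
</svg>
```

1 u = 1 mm; y_m = 94.1593 − y.

[1] `<polygon>` rectangle, #000000→cut S864 F1499: (66.5802,72.5477) → (95.2940,72.5477) → (95.2940,57.1678) → (66.5802,57.1678) → (66.5802,72.5477) (closed)

[2] `<path>` open polyline, #000000→cut S864 F1499: (107.6807,54.2108) → (85.7088,75.0558) → (33.0986,8.9706) → (23.4186,29.1025)

[3] `<polyline>` open polyline, #000000→cut S864 F1499: (42.8785,71.1362) → (37.3955,70.5653) → (71.2418,62.9247) → (67.6858,74.4792) → (27.4841,43.9050)

; Generated by LaserGRBL
G21
G90
G0 X66.5802 Y72.5477
M3 S864
G1 X95.2940 Y72.5477 F1499
G1 X95.2940 Y57.1678
G1 X66.5802 Y57.1678
G1 X66.5802 Y72.5477
M5
G0 X107.6807 Y54.2108
M3 S864
G1 X85.7088 Y75.0558 F1499
G1 X33.0986 Y8.9706
G1 X23.4186 Y29.1025
M5
G0 X42.8785 Y71.1362
M3 S864
G1 X37.3955 Y70.5653 F1499
G1 X71.2418 Y62.9247
G1 X67.6858 Y74.4792
G1 X27.4841 Y43.9050
M5
G0 X0.0000 Y0.0000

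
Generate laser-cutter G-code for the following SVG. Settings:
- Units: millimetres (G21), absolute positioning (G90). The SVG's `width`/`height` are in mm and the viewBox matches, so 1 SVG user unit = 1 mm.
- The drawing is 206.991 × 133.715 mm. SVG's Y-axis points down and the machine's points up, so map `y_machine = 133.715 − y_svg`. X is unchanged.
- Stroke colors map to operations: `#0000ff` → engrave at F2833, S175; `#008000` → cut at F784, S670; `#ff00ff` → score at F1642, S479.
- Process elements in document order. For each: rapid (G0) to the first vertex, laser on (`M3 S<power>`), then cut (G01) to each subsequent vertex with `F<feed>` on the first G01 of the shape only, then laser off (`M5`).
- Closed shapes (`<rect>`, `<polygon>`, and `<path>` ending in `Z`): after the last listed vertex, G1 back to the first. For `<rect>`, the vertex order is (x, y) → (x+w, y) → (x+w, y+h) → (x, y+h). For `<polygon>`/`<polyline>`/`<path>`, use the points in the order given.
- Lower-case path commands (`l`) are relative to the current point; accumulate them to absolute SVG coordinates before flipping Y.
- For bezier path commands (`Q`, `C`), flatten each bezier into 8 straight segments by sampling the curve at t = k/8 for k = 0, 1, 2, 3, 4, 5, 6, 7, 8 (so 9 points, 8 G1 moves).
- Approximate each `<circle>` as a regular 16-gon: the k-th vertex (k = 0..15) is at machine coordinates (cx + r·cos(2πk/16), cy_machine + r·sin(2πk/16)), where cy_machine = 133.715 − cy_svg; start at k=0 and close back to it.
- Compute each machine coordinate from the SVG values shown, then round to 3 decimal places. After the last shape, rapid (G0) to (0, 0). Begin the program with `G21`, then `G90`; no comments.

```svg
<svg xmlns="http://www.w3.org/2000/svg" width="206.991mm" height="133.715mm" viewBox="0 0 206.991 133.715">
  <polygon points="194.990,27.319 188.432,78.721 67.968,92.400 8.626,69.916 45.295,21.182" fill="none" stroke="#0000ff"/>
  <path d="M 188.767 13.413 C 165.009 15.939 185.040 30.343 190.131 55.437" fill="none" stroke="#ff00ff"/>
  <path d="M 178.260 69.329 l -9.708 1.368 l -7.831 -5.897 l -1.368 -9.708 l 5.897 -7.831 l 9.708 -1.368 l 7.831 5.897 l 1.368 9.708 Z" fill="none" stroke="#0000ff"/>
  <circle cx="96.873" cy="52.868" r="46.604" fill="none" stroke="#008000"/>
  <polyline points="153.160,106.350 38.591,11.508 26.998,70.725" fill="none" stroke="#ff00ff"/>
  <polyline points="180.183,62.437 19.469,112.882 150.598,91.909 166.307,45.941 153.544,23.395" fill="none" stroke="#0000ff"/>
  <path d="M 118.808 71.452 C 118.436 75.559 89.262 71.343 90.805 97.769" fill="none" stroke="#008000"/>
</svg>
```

G21
G90
G0 X194.990 Y106.396
M3 S175
G01 X188.432 Y54.994 F2833
G01 X67.968 Y41.315
G01 X8.626 Y63.799
G01 X45.295 Y112.533
G01 X194.990 Y106.396
M5
G0 X188.767 Y120.302
M3 S479
G01 X181.796 Y118.800 F1642
G01 X178.241 Y116.199
G01 X177.416 Y112.512
G01 X178.631 Y107.753
G01 X181.198 Y101.936
G01 X184.429 Y95.076
G01 X187.636 Y87.185
G01 X190.131 Y78.278
M5
G0 X178.260 Y64.386
M3 S175
G01 X168.552 Y63.018 F2833
G01 X160.721 Y68.915
G01 X159.353 Y78.623
G01 X165.250 Y86.454
G01 X174.958 Y87.822
G01 X182.789 Y81.925
G01 X184.157 Y72.217
G01 X178.260 Y64.386
M5
G0 X143.477 Y80.847
M3 S670
G01 X139.929 Y98.682 F784
G01 X129.827 Y113.801
G01 X114.708 Y123.903
G01 X96.873 Y127.451
G01 X79.038 Y123.903
G01 X63.919 Y113.801
G01 X53.817 Y98.682
G01 X50.269 Y80.847
G01 X53.817 Y63.012
G01 X63.919 Y47.893
G01 X79.038 Y37.791
G01 X96.873 Y34.243
G01 X114.708 Y37.791
G01 X129.827 Y47.893
G01 X139.929 Y63.012
G01 X143.477 Y80.847
M5
G0 X153.160 Y27.365
M3 S479
G01 X38.591 Y122.207 F1642
G01 X26.998 Y62.990
M5
G0 X180.183 Y71.278
M3 S175
G01 X19.469 Y20.833 F2833
G01 X150.598 Y41.806
G01 X166.307 Y87.774
G01 X153.544 Y110.320
M5
G0 X118.808 Y62.263
M3 S670
G01 X117.435 Y61.037 F784
G01 X114.059 Y60.134
G01 X109.377 Y59.099
G01 X104.088 Y57.474
G01 X98.889 Y54.803
G01 X94.477 Y50.629
G01 X91.550 Y44.496
G01 X90.805 Y35.946
M5
G0 X0.000 Y0.000

1 u = 1 mm; y_m = 133.715 − y.

[1] `<polygon>` closed polygon, #0000ff→engrave S175 F2833: (194.990,106.396) → (188.432,54.994) → (67.968,41.315) → (8.626,63.799) → (45.295,112.533) → (194.990,106.396) (closed)

[2] `<path>` cubic bezier, #ff00ff→score S479 F1642: (188.767,120.302) → (181.796,118.800) → (178.241,116.199) → (177.416,112.512) → (178.631,107.753) → (181.198,101.936) → (184.429,95.076) → (187.636,87.185) → (190.131,78.278)

[3] `<path>` regular polygon, #0000ff→engrave S175 F2833: (178.260,64.386) → (168.552,63.018) → (160.721,68.915) → (159.353,78.623) → (165.250,86.454) → (174.958,87.822) → (182.789,81.925) → (184.157,72.217) → (178.260,64.386) (closed)

[4] `<circle>` circle, #008000→cut S670 F784: (143.477,80.847) → (139.929,98.682) → (129.827,113.801) → (114.708,123.903) → (96.873,127.451) → (79.038,123.903) → (63.919,113.801) → (53.817,98.682) → (50.269,80.847) → (53.817,63.012) → (63.919,47.893) → (79.038,37.791) → (96.873,34.243) → (114.708,37.791) → (129.827,47.893) → (139.929,63.012) → (143.477,80.847) (closed)

[5] `<polyline>` open polyline, #ff00ff→score S479 F1642: (153.160,27.365) → (38.591,122.207) → (26.998,62.990)

[6] `<polyline>` open polyline, #0000ff→engrave S175 F2833: (180.183,71.278) → (19.469,20.833) → (150.598,41.806) → (166.307,87.774) → (153.544,110.320)

[7] `<path>` cubic bezier, #008000→cut S670 F784: (118.808,62.263) → (117.435,61.037) → (114.059,60.134) → (109.377,59.099) → (104.088,57.474) → (98.889,54.803) → (94.477,50.629) → (91.550,44.496) → (90.805,35.946)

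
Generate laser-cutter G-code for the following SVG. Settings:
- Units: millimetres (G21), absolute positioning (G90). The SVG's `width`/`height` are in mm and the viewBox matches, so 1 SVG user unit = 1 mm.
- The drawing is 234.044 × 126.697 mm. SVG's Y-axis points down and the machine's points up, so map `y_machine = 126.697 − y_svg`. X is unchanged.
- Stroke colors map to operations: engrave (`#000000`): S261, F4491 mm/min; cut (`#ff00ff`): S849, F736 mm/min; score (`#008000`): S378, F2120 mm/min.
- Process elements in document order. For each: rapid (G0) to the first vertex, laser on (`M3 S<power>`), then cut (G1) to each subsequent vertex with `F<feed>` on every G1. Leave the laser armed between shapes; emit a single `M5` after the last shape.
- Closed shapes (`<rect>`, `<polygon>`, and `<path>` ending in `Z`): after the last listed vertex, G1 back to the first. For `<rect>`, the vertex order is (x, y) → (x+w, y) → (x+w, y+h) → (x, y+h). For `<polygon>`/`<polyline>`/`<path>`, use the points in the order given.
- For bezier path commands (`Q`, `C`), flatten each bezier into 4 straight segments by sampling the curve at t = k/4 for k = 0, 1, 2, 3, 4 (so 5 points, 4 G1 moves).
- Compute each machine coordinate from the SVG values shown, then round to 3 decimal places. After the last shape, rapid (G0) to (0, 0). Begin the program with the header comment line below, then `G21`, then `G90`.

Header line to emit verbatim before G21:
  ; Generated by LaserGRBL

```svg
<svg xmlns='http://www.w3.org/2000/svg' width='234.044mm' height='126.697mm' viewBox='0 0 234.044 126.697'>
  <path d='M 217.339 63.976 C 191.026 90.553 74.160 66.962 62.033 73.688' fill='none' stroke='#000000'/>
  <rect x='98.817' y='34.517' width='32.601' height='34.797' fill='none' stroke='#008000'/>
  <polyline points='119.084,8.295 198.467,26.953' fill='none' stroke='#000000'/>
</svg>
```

; Generated by LaserGRBL
G21
G90
G0 X217.339 Y62.721
M3 S261
G1 X183.677 Y50.937 F4491
G1 X134.366 Y50.421 F4491
G1 X87.715 Y53.627 F4491
G1 X62.033 Y53.009 F4491
G0 X98.817 Y92.180
M3 S378
G1 X131.418 Y92.180 F2120
G1 X131.418 Y57.383 F2120
G1 X98.817 Y57.383 F2120
G1 X98.817 Y92.180 F2120
G0 X119.084 Y118.402
M3 S261
G1 X198.467 Y99.744 F4491
M5
G0 X0.000 Y0.000

Since the viewBox matches the mm dimensions, user units are millimetres directly. The only transform is the Y-flip y_m = 126.697 − y_svg.

Shape 1 is a cubic bezier drawn with `<path>`. Its stroke #000000 means engrave at S261, F4491. After flipping Y the toolpath is (217.339,62.721) → (183.677,50.937) → (134.366,50.421) → (87.715,53.627) → (62.033,53.009).

Shape 2 is a rectangle drawn with `<rect>`. Its stroke #008000 means score at S378, F2120. After flipping Y the toolpath is (98.817,92.180) → (131.418,92.180) → (131.418,57.383) → (98.817,57.383) → (98.817,92.180), returning to the start.

Shape 3 is a line segment drawn with `<polyline>`. Its stroke #000000 means engrave at S261, F4491. After flipping Y the toolpath is (119.084,118.402) → (198.467,99.744).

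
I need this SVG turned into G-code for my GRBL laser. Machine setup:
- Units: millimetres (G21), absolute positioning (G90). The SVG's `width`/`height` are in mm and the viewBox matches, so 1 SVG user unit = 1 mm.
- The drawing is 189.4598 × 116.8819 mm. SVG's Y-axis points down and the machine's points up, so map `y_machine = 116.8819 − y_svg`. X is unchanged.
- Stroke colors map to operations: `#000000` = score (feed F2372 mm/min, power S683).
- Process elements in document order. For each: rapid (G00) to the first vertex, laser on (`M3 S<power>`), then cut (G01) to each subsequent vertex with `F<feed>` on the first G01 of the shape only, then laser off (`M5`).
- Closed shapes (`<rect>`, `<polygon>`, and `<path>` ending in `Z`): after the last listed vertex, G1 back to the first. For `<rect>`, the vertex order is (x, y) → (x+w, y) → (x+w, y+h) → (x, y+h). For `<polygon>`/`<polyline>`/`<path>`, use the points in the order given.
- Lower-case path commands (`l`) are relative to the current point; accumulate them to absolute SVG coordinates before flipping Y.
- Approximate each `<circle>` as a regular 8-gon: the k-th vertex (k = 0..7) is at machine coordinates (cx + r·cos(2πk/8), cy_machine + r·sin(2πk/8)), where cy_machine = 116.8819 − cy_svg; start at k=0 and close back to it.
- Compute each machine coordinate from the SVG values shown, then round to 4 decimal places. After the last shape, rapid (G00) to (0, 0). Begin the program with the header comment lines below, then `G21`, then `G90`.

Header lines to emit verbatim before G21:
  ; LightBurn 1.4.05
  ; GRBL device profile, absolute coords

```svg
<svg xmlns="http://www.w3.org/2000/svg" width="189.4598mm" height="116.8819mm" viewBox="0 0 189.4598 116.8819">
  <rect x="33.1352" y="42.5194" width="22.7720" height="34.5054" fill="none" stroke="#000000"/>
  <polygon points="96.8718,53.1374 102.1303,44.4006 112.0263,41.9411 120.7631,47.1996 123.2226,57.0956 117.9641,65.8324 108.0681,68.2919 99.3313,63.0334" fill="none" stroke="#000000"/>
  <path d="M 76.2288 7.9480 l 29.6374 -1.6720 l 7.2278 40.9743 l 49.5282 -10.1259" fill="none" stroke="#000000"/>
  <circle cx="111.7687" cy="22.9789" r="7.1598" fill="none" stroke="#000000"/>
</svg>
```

viewBox `0 0 189.4598 116.8819` with mm width/height → 1 unit = 1 mm. Flip: y_m = 116.8819 − y_svg.

**Shape 1** — `<rect>` rectangle, stroke `#000000` → score (S683, F2372). Machine vertices: (33.1352,74.3625) → (55.9072,74.3625) → (55.9072,39.8571) → (33.1352,39.8571) → (33.1352,74.3625). Closed: final G1 returns to the first vertex.

**Shape 2** — `<polygon>` regular polygon, stroke `#000000` → score (S683, F2372). Machine vertices: (96.8718,63.7445) → (102.1303,72.4813) → (112.0263,74.9408) → (120.7631,69.6823) → (123.2226,59.7863) → (117.9641,51.0495) → (108.0681,48.5900) → (99.3313,53.8485) → (96.8718,63.7445). Closed: final G1 returns to the first vertex.

**Shape 3** — `<path>` open polyline, stroke `#000000` → score (S683, F2372). Machine vertices: (76.2288,108.9339) → (105.8662,110.6059) → (113.0940,69.6316) → (162.6222,79.7575). Open path.

**Shape 4** — `<circle>` circle, stroke `#000000` → score (S683, F2372). Machine vertices: (118.9285,93.9030) → (116.8314,98.9657) → (111.7687,101.0628) → (106.7060,98.9657) → (104.6089,93.9030) → (106.7060,88.8403) → (111.7687,86.7432) → (116.8314,88.8403) → (118.9285,93.9030). Closed: final G1 returns to the first vertex.

; LightBurn 1.4.05
; GRBL device profile, absolute coords
G21
G90
G00 X33.1352 Y74.3625
M3 S683
G01 X55.9072 Y74.3625 F2372
G01 X55.9072 Y39.8571
G01 X33.1352 Y39.8571
G01 X33.1352 Y74.3625
M5
G00 X96.8718 Y63.7445
M3 S683
G01 X102.1303 Y72.4813 F2372
G01 X112.0263 Y74.9408
G01 X120.7631 Y69.6823
G01 X123.2226 Y59.7863
G01 X117.9641 Y51.0495
G01 X108.0681 Y48.5900
G01 X99.3313 Y53.8485
G01 X96.8718 Y63.7445
M5
G00 X76.2288 Y108.9339
M3 S683
G01 X105.8662 Y110.6059 F2372
G01 X113.0940 Y69.6316
G01 X162.6222 Y79.7575
M5
G00 X118.9285 Y93.9030
M3 S683
G01 X116.8314 Y98.9657 F2372
G01 X111.7687 Y101.0628
G01 X106.7060 Y98.9657
G01 X104.6089 Y93.9030
G01 X106.7060 Y88.8403
G01 X111.7687 Y86.7432
G01 X116.8314 Y88.8403
G01 X118.9285 Y93.9030
M5
G00 X0.0000 Y0.0000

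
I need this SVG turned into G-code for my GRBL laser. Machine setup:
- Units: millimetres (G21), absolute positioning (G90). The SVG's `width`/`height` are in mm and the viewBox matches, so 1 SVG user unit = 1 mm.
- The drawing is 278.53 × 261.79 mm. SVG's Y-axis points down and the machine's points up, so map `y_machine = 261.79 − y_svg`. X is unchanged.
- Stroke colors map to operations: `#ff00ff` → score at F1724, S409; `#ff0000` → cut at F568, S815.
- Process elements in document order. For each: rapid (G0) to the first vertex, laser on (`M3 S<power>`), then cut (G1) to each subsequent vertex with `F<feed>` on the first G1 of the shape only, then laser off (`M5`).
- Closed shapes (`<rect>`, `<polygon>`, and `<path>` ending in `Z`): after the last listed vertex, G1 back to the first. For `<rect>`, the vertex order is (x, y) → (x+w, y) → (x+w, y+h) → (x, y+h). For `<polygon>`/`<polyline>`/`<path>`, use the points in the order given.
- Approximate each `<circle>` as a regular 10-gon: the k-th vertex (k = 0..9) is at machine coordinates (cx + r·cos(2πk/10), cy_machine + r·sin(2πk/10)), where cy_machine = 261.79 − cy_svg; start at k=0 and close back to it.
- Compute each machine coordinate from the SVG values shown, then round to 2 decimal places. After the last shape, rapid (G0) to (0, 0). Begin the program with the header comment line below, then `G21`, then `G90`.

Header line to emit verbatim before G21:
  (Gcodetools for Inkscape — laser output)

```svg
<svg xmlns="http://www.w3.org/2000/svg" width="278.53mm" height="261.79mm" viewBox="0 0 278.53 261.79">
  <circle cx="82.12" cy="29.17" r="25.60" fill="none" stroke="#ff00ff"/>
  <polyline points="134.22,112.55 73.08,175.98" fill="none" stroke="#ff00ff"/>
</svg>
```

1 u = 1 mm; y_m = 261.79 − y.

[1] `<circle>` circle, #ff00ff→score S409 F1724: (107.72,232.62) → (102.83,247.67) → (90.03,256.97) → (74.21,256.97) → (61.41,247.67) → (56.52,232.62) → (61.41,217.57) → (74.21,208.27) → (90.03,208.27) → (102.83,217.57) → (107.72,232.62) (closed)

[2] `<polyline>` line segment, #ff00ff→score S409 F1724: (134.22,149.24) → (73.08,85.81)

(Gcodetools for Inkscape — laser output)
G21
G90
G0 X107.72 Y232.62
M3 S409
G1 X102.83 Y247.67 F1724
G1 X90.03 Y256.97
G1 X74.21 Y256.97
G1 X61.41 Y247.67
G1 X56.52 Y232.62
G1 X61.41 Y217.57
G1 X74.21 Y208.27
G1 X90.03 Y208.27
G1 X102.83 Y217.57
G1 X107.72 Y232.62
M5
G0 X134.22 Y149.24
M3 S409
G1 X73.08 Y85.81 F1724
M5
G0 X0.00 Y0.00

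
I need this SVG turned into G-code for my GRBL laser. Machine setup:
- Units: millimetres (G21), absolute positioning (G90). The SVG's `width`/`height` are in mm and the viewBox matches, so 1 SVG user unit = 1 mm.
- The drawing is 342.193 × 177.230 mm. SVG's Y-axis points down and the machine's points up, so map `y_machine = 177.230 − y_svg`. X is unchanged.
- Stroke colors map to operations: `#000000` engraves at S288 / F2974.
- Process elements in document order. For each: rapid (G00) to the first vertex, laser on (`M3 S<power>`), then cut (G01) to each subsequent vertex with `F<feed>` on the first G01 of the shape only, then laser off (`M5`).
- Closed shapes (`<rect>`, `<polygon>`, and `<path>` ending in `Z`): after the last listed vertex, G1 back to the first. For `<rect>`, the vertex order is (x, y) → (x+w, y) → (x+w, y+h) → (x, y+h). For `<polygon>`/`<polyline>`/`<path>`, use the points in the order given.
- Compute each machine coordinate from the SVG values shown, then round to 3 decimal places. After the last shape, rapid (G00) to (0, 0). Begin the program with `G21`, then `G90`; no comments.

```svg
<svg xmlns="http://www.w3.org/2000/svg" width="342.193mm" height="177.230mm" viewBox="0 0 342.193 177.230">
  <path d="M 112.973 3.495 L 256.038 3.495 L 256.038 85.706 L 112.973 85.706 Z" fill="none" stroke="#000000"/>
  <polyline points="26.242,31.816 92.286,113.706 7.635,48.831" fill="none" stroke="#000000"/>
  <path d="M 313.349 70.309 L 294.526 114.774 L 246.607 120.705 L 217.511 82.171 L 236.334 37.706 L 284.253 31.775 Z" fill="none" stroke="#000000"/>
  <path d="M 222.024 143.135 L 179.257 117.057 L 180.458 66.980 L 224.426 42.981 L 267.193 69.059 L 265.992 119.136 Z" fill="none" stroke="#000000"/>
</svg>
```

viewBox `0 0 342.193 177.230` with mm width/height → 1 unit = 1 mm. Flip: y_m = 177.230 − y_svg.

**Shape 1** — `<path>` rectangle, stroke `#000000` → engrave (S288, F2974). Machine vertices: (112.973,173.735) → (256.038,173.735) → (256.038,91.524) → (112.973,91.524) → (112.973,173.735). Closed: final G1 returns to the first vertex.

**Shape 2** — `<polyline>` open polyline, stroke `#000000` → engrave (S288, F2974). Machine vertices: (26.242,145.414) → (92.286,63.524) → (7.635,128.399). Open path.

**Shape 3** — `<path>` regular polygon, stroke `#000000` → engrave (S288, F2974). Machine vertices: (313.349,106.921) → (294.526,62.456) → (246.607,56.525) → (217.511,95.059) → (236.334,139.524) → (284.253,145.455) → (313.349,106.921). Closed: final G1 returns to the first vertex.

**Shape 4** — `<path>` regular polygon, stroke `#000000` → engrave (S288, F2974). Machine vertices: (222.024,34.095) → (179.257,60.173) → (180.458,110.250) → (224.426,134.249) → (267.193,108.171) → (265.992,58.094) → (222.024,34.095). Closed: final G1 returns to the first vertex.

G21
G90
G00 X112.973 Y173.735
M3 S288
G01 X256.038 Y173.735 F2974
G01 X256.038 Y91.524
G01 X112.973 Y91.524
G01 X112.973 Y173.735
M5
G00 X26.242 Y145.414
M3 S288
G01 X92.286 Y63.524 F2974
G01 X7.635 Y128.399
M5
G00 X313.349 Y106.921
M3 S288
G01 X294.526 Y62.456 F2974
G01 X246.607 Y56.525
G01 X217.511 Y95.059
G01 X236.334 Y139.524
G01 X284.253 Y145.455
G01 X313.349 Y106.921
M5
G00 X222.024 Y34.095
M3 S288
G01 X179.257 Y60.173 F2974
G01 X180.458 Y110.250
G01 X224.426 Y134.249
G01 X267.193 Y108.171
G01 X265.992 Y58.094
G01 X222.024 Y34.095
M5
G00 X0.000 Y0.000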